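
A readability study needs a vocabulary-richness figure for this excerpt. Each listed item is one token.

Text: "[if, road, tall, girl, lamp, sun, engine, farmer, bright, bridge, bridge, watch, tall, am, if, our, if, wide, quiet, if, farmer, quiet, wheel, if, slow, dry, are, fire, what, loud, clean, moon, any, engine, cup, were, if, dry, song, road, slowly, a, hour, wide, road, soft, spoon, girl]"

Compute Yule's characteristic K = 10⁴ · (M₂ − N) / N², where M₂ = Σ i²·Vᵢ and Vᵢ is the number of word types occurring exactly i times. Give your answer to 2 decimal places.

Frequencies: if:6, road:3, tall:2, girl:2, engine:2, farmer:2, bridge:2, wide:2, quiet:2, dry:2, lamp:1, sun:1, bright:1, watch:1, am:1, our:1, wheel:1, slow:1, are:1, fire:1, … (13 more, each freq 1)
N = 48. Frequency spectrum: V_1=23, V_2=8, V_3=1, V_6=1
M₂ = 1²·23 + 2²·8 + 3²·1 + 6²·1 = 100
K = 10000 × (100 − 48) / 48² = 225.69

225.69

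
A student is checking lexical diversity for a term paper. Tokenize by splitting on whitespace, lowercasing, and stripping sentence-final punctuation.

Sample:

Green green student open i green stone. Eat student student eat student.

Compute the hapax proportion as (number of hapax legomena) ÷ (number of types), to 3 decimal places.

Frequencies: student:4, green:3, eat:2, open:1, i:1, stone:1
Hapax count = 3; type count = 6.
Ratio = 3 / 6 = 0.500

0.500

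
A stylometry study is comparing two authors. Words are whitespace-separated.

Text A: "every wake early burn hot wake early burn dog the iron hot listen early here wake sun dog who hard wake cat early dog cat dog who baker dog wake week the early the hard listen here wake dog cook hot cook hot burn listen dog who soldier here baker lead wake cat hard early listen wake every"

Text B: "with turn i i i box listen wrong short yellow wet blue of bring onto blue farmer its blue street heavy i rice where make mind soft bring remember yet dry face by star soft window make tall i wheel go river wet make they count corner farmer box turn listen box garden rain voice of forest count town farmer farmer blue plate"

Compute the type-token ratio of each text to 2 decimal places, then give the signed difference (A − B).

TTR(A) = 19/58 = 0.33
TTR(B) = 42/63 = 0.67
Difference = 0.33 − 0.67 = -0.34

-0.34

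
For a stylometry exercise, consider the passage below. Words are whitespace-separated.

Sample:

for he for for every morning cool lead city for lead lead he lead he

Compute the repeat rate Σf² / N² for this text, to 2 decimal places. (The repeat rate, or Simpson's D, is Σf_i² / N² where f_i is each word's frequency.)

0.20

Frequencies: for:4, lead:4, he:3, every:1, morning:1, cool:1, city:1
Σf² = 45; N² = 225
Repeat rate = 45 / 225 = 0.20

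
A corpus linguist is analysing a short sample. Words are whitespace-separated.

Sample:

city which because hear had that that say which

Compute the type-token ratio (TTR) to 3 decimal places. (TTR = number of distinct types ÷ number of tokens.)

N = 9 tokens, V = 7 types.
TTR = V / N = 7 / 9 = 0.778

0.778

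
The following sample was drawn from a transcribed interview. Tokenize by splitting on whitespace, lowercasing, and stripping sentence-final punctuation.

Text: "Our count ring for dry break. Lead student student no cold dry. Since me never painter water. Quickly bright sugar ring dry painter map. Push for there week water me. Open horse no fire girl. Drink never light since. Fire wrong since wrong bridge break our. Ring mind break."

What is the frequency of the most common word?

Frequencies: ring:3, dry:3, break:3, since:3, our:2, for:2, student:2, no:2, me:2, never:2, painter:2, water:2, fire:2, wrong:2, count:1, lead:1, cold:1, quickly:1, bright:1, sugar:1, … (11 more, each freq 1)
Most common: 'ring' with frequency 3.

3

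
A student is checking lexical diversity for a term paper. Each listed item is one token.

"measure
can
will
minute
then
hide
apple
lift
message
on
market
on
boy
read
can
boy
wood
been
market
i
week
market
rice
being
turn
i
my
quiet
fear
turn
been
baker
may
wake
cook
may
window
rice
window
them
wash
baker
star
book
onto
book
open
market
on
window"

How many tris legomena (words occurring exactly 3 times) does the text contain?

Frequencies: market:4, on:3, window:3, can:2, boy:2, been:2, i:2, rice:2, turn:2, baker:2, may:2, book:2, measure:1, will:1, minute:1, then:1, hide:1, apple:1, lift:1, message:1, … (14 more, each freq 1)
Words with frequency 3: on, window

2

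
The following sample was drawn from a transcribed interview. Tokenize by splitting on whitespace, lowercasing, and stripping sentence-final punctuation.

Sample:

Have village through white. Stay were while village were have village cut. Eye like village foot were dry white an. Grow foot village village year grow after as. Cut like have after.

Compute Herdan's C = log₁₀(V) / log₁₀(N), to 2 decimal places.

0.82

N = 32, V = 17.
log₁₀(V) = 1.230449, log₁₀(N) = 1.505150
C = 1.230449 / 1.505150 = 0.82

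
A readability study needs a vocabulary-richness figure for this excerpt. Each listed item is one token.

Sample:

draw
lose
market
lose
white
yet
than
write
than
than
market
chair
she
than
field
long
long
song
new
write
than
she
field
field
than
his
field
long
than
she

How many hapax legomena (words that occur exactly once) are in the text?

7

Frequencies: than:7, field:4, she:3, long:3, lose:2, market:2, write:2, draw:1, white:1, yet:1, chair:1, song:1, new:1, his:1
Hapax (freq=1): chair, draw, his, new, song, white, yet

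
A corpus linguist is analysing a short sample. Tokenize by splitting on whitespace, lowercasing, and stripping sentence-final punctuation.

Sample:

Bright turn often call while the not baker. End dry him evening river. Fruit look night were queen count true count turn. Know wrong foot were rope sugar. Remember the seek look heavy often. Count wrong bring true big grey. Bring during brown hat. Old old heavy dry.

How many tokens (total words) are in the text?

48

Tokens: bright, turn, often, call, while, the, not, baker, end, dry, him, evening, river, fruit, look, night, were, queen, count, true, count, turn, know, wrong, foot, were, rope, sugar, remember, the, seek, look, heavy, often, count, wrong, bring, true, big, grey, bring, during, brown, hat, old, old, heavy, dry
N = 48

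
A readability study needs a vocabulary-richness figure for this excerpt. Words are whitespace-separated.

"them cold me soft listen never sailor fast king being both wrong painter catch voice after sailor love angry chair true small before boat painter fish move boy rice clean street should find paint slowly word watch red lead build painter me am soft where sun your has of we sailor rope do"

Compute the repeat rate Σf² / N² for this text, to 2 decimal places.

0.02

Frequencies: sailor:3, painter:3, me:2, soft:2, them:1, cold:1, listen:1, never:1, fast:1, king:1, being:1, both:1, wrong:1, catch:1, voice:1, after:1, love:1, angry:1, chair:1, true:1, … (27 more, each freq 1)
Σf² = 69; N² = 2809
Repeat rate = 69 / 2809 = 0.02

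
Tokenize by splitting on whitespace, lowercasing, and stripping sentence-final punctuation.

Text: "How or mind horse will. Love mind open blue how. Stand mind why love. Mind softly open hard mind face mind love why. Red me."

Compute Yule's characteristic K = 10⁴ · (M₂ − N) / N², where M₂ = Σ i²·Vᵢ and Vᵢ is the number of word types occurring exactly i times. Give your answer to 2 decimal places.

672.00

Frequencies: mind:6, love:3, how:2, open:2, why:2, or:1, horse:1, will:1, blue:1, stand:1, softly:1, hard:1, face:1, red:1, me:1
N = 25. Frequency spectrum: V_1=10, V_2=3, V_3=1, V_6=1
M₂ = 1²·10 + 2²·3 + 3²·1 + 6²·1 = 67
K = 10000 × (67 − 25) / 25² = 672.00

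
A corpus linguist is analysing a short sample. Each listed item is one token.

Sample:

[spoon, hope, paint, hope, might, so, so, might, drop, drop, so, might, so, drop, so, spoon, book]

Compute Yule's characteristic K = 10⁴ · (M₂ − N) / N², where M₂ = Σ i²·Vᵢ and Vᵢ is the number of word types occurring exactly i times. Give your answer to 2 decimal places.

Frequencies: so:5, might:3, drop:3, spoon:2, hope:2, paint:1, book:1
N = 17. Frequency spectrum: V_1=2, V_2=2, V_3=2, V_5=1
M₂ = 1²·2 + 2²·2 + 3²·2 + 5²·1 = 53
K = 10000 × (53 − 17) / 17² = 1245.67

1245.67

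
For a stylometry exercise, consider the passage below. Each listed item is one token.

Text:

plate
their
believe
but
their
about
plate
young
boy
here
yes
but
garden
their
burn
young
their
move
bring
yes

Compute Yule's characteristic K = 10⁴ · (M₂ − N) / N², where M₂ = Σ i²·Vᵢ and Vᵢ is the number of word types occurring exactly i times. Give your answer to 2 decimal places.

Frequencies: their:4, plate:2, but:2, young:2, yes:2, believe:1, about:1, boy:1, here:1, garden:1, burn:1, move:1, bring:1
N = 20. Frequency spectrum: V_1=8, V_2=4, V_4=1
M₂ = 1²·8 + 2²·4 + 4²·1 = 40
K = 10000 × (40 − 20) / 20² = 500.00

500.00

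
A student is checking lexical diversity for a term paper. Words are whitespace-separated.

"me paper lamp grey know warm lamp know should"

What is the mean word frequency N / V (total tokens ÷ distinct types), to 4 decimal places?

1.2857

N = 9 tokens, V = 7 types.
Mean frequency = N / V = 9 / 7 = 1.2857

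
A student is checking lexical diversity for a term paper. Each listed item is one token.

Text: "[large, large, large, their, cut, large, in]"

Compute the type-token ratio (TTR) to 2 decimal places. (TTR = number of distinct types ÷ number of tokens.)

0.57

N = 7 tokens, V = 4 types.
TTR = V / N = 4 / 7 = 0.57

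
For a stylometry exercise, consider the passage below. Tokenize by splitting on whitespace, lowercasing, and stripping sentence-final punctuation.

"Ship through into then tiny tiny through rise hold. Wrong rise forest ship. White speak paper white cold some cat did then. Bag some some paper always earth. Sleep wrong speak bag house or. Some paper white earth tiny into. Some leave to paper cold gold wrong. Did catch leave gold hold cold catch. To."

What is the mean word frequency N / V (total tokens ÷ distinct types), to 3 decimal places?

N = 55 tokens, V = 26 types.
Mean frequency = N / V = 55 / 26 = 2.115

2.115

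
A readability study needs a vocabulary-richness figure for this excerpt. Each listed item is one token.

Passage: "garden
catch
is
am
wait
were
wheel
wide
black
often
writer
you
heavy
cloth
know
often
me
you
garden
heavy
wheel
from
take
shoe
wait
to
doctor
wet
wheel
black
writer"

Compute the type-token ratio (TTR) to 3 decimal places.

0.710

N = 31 tokens, V = 22 types.
TTR = V / N = 22 / 31 = 0.710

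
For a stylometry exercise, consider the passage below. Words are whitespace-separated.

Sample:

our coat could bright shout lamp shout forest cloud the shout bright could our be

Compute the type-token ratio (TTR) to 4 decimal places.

N = 15 tokens, V = 10 types.
TTR = V / N = 10 / 15 = 0.6667

0.6667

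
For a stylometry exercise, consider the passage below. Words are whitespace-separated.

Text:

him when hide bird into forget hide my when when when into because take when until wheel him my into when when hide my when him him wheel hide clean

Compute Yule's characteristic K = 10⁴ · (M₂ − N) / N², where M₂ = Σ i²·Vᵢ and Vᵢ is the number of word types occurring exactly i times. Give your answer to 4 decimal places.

1044.4444

Frequencies: when:8, him:4, hide:4, into:3, my:3, wheel:2, bird:1, forget:1, because:1, take:1, until:1, clean:1
N = 30. Frequency spectrum: V_1=6, V_2=1, V_3=2, V_4=2, V_8=1
M₂ = 1²·6 + 2²·1 + 3²·2 + 4²·2 + 8²·1 = 124
K = 10000 × (124 − 30) / 30² = 1044.4444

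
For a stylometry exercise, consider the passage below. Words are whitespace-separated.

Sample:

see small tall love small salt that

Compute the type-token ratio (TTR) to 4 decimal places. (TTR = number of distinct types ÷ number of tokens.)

0.8571

N = 7 tokens, V = 6 types.
TTR = V / N = 6 / 7 = 0.8571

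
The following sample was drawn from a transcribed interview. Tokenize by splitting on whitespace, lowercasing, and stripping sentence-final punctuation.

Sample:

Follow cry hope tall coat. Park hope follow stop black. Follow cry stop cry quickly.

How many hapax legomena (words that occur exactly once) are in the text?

5

Frequencies: follow:3, cry:3, hope:2, stop:2, tall:1, coat:1, park:1, black:1, quickly:1
Hapax (freq=1): black, coat, park, quickly, tall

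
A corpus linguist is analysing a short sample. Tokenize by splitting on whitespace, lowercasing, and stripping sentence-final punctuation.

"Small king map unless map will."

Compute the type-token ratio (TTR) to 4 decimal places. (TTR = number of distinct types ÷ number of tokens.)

0.8333

N = 6 tokens, V = 5 types.
TTR = V / N = 5 / 6 = 0.8333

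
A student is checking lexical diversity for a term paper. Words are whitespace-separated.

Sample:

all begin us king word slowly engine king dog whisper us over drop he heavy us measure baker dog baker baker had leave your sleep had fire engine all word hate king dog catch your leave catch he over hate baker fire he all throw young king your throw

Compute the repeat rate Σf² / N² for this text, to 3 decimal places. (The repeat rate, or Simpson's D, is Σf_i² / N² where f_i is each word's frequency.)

0.050

Frequencies: king:4, baker:4, all:3, us:3, dog:3, he:3, your:3, word:2, engine:2, over:2, had:2, leave:2, fire:2, hate:2, catch:2, throw:2, begin:1, slowly:1, whisper:1, drop:1, … (4 more, each freq 1)
Σf² = 121; N² = 2401
Repeat rate = 121 / 2401 = 0.050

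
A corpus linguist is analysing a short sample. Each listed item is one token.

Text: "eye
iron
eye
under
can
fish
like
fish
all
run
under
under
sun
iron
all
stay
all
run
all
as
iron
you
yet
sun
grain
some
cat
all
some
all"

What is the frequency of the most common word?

6

Frequencies: all:6, iron:3, under:3, eye:2, fish:2, run:2, sun:2, some:2, can:1, like:1, stay:1, as:1, you:1, yet:1, grain:1, cat:1
Most common: 'all' with frequency 6.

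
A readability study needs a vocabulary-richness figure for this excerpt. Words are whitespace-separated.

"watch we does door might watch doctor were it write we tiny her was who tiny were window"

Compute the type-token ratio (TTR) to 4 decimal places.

N = 18 tokens, V = 14 types.
TTR = V / N = 14 / 18 = 0.7778

0.7778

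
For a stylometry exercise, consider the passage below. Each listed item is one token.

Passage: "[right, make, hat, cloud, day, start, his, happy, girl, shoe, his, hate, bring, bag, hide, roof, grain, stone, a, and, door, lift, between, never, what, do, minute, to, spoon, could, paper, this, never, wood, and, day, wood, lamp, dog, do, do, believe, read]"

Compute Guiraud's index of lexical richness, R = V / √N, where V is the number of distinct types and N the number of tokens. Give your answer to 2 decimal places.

5.49

N = 43, V = 36.
√N = 6.557439
R = 36 / 6.557439 = 5.49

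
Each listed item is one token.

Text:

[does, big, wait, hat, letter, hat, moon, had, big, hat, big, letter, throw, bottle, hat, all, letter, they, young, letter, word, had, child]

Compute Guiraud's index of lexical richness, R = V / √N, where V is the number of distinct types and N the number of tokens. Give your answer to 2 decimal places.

2.92

N = 23, V = 14.
√N = 4.795832
R = 14 / 4.795832 = 2.92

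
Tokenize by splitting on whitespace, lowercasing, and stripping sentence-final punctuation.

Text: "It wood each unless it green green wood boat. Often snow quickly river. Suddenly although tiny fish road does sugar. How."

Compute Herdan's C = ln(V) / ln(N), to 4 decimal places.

0.9494

N = 21, V = 18.
ln(V) = 2.890372, ln(N) = 3.044522
C = 2.890372 / 3.044522 = 0.9494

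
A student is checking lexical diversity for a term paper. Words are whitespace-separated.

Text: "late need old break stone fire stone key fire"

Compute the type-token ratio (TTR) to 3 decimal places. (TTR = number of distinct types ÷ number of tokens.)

N = 9 tokens, V = 7 types.
TTR = V / N = 7 / 9 = 0.778

0.778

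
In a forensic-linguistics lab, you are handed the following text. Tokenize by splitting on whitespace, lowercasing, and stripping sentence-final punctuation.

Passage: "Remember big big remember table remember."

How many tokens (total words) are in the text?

Tokens: remember, big, big, remember, table, remember
N = 6

6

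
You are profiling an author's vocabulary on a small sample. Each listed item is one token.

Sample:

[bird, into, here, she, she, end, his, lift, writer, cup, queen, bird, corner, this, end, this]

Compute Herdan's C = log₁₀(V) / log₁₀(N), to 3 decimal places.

N = 16, V = 12.
log₁₀(V) = 1.079181, log₁₀(N) = 1.204120
C = 1.079181 / 1.204120 = 0.896

0.896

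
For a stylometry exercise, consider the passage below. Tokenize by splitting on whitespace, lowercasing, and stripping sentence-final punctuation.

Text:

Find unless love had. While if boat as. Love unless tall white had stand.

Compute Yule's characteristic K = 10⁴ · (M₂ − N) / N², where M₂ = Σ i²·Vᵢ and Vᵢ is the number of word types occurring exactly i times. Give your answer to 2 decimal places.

306.12

Frequencies: unless:2, love:2, had:2, find:1, while:1, if:1, boat:1, as:1, tall:1, white:1, stand:1
N = 14. Frequency spectrum: V_1=8, V_2=3
M₂ = 1²·8 + 2²·3 = 20
K = 10000 × (20 − 14) / 14² = 306.12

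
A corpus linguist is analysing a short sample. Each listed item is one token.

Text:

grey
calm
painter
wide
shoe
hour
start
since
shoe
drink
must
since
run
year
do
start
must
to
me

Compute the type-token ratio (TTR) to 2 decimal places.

N = 19 tokens, V = 15 types.
TTR = V / N = 15 / 19 = 0.79

0.79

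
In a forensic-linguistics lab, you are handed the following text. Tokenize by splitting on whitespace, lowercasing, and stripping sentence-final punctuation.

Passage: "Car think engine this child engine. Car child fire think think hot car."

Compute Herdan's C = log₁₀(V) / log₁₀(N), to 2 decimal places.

0.76

N = 13, V = 7.
log₁₀(V) = 0.845098, log₁₀(N) = 1.113943
C = 0.845098 / 1.113943 = 0.76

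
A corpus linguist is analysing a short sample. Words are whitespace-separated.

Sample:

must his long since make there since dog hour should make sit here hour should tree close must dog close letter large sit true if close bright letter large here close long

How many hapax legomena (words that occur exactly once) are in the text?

6

Frequencies: close:4, must:2, long:2, since:2, make:2, dog:2, hour:2, should:2, sit:2, here:2, letter:2, large:2, his:1, there:1, tree:1, true:1, if:1, bright:1
Hapax (freq=1): bright, his, if, there, tree, true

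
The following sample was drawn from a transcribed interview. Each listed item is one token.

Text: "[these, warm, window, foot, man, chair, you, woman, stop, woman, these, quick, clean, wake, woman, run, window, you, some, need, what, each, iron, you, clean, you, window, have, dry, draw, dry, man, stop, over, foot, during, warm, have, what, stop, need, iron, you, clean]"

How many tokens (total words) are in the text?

Tokens: these, warm, window, foot, man, chair, you, woman, stop, woman, these, quick, clean, wake, woman, run, window, you, some, need, what, each, iron, you, clean, you, window, have, dry, draw, dry, man, stop, over, foot, during, warm, have, what, stop, need, iron, you, clean
N = 44

44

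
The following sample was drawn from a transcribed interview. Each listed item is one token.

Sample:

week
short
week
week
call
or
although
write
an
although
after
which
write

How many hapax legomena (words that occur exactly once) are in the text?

6

Frequencies: week:3, although:2, write:2, short:1, call:1, or:1, an:1, after:1, which:1
Hapax (freq=1): after, an, call, or, short, which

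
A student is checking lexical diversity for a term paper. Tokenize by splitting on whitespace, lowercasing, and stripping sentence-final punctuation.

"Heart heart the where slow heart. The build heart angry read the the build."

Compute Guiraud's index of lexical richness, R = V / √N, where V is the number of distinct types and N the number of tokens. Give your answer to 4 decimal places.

1.8708

N = 14, V = 7.
√N = 3.741657
R = 7 / 3.741657 = 1.8708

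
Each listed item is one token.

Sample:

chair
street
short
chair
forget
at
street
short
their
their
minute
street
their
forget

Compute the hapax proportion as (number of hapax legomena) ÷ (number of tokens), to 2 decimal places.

Frequencies: street:3, their:3, chair:2, short:2, forget:2, at:1, minute:1
Hapax count = 2; token count = 14.
Ratio = 2 / 14 = 0.14

0.14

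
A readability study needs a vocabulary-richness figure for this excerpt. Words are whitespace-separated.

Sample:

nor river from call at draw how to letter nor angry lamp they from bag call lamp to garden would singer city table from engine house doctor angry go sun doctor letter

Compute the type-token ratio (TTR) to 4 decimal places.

N = 32 tokens, V = 23 types.
TTR = V / N = 23 / 32 = 0.7188

0.7188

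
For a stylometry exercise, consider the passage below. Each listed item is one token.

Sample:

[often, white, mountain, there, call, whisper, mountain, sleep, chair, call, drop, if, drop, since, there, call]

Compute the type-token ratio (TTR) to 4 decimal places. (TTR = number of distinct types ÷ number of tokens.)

N = 16 tokens, V = 11 types.
TTR = V / N = 11 / 16 = 0.6875

0.6875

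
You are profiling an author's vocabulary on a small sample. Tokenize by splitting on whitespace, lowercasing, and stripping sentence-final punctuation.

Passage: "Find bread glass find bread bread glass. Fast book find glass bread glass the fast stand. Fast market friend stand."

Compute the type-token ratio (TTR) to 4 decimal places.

N = 20 tokens, V = 9 types.
TTR = V / N = 9 / 20 = 0.4500

0.4500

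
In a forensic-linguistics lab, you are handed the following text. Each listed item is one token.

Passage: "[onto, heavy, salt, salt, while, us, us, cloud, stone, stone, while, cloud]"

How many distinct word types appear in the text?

Distinct types: {cloud, heavy, onto, salt, stone, us, while}
V = 7

7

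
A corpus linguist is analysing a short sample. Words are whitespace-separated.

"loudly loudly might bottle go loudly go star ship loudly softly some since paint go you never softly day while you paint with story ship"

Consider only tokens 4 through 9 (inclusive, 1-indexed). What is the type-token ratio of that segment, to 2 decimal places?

0.83

Segment tokens 4–9: bottle, go, loudly, go, star, ship
Segment N = 6, segment V = 5.
TTR = 5 / 6 = 0.83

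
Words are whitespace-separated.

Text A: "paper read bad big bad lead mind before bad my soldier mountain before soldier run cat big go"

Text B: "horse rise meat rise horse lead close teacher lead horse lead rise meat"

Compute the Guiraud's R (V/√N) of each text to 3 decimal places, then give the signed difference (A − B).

A: V=13, N=18, R=3.064
B: V=6, N=13, R=1.664
Difference = 3.064 − 1.664 = 1.400

1.400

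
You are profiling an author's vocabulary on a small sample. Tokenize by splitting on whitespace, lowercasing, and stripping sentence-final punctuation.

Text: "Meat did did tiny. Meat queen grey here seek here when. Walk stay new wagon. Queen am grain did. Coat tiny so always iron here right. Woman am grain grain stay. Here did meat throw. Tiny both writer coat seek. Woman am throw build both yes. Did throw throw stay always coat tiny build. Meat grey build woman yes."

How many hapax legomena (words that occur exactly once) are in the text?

8

Frequencies: did:5, meat:4, tiny:4, here:4, throw:4, stay:3, am:3, grain:3, coat:3, woman:3, build:3, queen:2, grey:2, seek:2, always:2, both:2, yes:2, when:1, walk:1, new:1, … (5 more, each freq 1)
Hapax (freq=1): iron, new, right, so, wagon, walk, when, writer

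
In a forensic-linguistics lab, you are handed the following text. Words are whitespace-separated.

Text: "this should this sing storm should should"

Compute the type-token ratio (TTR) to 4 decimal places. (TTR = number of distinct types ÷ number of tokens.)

0.5714

N = 7 tokens, V = 4 types.
TTR = V / N = 4 / 7 = 0.5714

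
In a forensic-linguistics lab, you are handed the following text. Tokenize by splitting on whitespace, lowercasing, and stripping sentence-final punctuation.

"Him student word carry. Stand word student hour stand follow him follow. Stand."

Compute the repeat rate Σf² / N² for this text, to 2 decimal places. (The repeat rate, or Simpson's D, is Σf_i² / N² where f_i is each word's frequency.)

0.16

Frequencies: stand:3, him:2, student:2, word:2, follow:2, carry:1, hour:1
Σf² = 27; N² = 169
Repeat rate = 27 / 169 = 0.16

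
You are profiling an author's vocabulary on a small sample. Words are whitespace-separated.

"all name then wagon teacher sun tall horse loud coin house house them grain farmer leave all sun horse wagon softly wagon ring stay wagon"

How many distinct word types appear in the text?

18

Distinct types: {all, coin, farmer, grain, horse, house, leave, loud, name, ring, softly, stay, sun, tall, teacher, them, then, wagon}
V = 18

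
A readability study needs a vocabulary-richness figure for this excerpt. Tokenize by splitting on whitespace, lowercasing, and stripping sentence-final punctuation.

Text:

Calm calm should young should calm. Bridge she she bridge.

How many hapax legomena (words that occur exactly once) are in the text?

Frequencies: calm:3, should:2, bridge:2, she:2, young:1
Hapax (freq=1): young

1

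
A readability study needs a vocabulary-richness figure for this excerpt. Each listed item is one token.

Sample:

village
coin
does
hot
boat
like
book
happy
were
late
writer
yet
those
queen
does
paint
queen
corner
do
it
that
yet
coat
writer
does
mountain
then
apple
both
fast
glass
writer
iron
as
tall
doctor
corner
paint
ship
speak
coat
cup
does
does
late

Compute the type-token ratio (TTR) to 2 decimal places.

N = 45 tokens, V = 33 types.
TTR = V / N = 33 / 45 = 0.73

0.73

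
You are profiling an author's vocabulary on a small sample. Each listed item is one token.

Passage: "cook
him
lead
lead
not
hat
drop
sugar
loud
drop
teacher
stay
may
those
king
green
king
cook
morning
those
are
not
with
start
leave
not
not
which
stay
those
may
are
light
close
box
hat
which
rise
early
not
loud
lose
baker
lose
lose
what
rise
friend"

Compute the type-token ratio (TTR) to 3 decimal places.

N = 48 tokens, V = 29 types.
TTR = V / N = 29 / 48 = 0.604

0.604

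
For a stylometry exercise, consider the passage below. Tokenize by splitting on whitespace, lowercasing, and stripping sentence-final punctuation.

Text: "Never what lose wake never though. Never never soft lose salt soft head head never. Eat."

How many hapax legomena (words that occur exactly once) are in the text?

5

Frequencies: never:5, lose:2, soft:2, head:2, what:1, wake:1, though:1, salt:1, eat:1
Hapax (freq=1): eat, salt, though, wake, what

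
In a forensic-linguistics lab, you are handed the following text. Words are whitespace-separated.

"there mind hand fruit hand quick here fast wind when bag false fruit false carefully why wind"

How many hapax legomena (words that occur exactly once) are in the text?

9

Frequencies: hand:2, fruit:2, wind:2, false:2, there:1, mind:1, quick:1, here:1, fast:1, when:1, bag:1, carefully:1, why:1
Hapax (freq=1): bag, carefully, fast, here, mind, quick, there, when, why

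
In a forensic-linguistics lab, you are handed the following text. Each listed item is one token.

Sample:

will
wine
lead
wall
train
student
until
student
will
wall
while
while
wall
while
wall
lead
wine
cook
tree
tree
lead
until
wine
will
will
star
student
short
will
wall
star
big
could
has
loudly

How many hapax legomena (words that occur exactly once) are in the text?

7

Frequencies: will:5, wall:5, wine:3, lead:3, student:3, while:3, until:2, tree:2, star:2, train:1, cook:1, short:1, big:1, could:1, has:1, loudly:1
Hapax (freq=1): big, cook, could, has, loudly, short, train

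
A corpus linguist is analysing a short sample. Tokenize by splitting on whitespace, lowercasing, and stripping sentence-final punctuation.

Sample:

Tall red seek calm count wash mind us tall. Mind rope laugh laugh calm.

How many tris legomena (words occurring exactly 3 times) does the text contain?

0

Frequencies: tall:2, calm:2, mind:2, laugh:2, red:1, seek:1, count:1, wash:1, us:1, rope:1
Words with frequency 3: (none)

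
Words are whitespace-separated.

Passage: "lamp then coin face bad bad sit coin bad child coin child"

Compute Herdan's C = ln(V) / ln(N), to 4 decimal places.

0.7831

N = 12, V = 7.
ln(V) = 1.945910, ln(N) = 2.484907
C = 1.945910 / 2.484907 = 0.7831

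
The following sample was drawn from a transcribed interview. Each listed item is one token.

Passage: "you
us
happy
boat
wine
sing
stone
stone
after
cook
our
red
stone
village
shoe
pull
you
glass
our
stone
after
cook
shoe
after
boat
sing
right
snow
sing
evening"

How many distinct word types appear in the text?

Distinct types: {after, boat, cook, evening, glass, happy, our, pull, red, right, shoe, sing, snow, stone, us, village, wine, you}
V = 18

18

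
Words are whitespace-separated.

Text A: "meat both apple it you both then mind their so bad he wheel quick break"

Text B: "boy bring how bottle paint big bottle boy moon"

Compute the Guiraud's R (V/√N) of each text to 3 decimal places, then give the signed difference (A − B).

1.282

A: V=14, N=15, R=3.615
B: V=7, N=9, R=2.333
Difference = 3.615 − 2.333 = 1.282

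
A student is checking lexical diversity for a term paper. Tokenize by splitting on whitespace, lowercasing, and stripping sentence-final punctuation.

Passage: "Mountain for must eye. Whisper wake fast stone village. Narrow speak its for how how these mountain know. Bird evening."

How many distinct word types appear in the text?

Distinct types: {bird, evening, eye, fast, for, how, its, know, mountain, must, narrow, speak, stone, these, village, wake, whisper}
V = 17

17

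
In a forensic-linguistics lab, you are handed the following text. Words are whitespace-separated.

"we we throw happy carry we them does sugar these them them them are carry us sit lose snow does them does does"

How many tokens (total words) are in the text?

23

Tokens: we, we, throw, happy, carry, we, them, does, sugar, these, them, them, them, are, carry, us, sit, lose, snow, does, them, does, does
N = 23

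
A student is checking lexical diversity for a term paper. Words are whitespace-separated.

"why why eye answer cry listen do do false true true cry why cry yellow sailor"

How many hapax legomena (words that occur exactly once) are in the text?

Frequencies: why:3, cry:3, do:2, true:2, eye:1, answer:1, listen:1, false:1, yellow:1, sailor:1
Hapax (freq=1): answer, eye, false, listen, sailor, yellow

6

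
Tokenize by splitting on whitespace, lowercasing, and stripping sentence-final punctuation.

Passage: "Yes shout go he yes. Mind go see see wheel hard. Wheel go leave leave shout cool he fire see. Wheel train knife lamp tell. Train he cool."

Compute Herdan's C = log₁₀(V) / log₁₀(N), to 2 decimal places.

0.81

N = 28, V = 15.
log₁₀(V) = 1.176091, log₁₀(N) = 1.447158
C = 1.176091 / 1.447158 = 0.81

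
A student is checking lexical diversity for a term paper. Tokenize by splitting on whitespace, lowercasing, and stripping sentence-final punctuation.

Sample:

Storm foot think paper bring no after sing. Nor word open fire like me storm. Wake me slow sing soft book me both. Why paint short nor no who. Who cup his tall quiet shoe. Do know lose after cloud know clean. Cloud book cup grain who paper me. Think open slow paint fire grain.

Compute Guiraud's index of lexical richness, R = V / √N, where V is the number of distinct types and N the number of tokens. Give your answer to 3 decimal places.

N = 55, V = 34.
√N = 7.416198
R = 34 / 7.416198 = 4.585

4.585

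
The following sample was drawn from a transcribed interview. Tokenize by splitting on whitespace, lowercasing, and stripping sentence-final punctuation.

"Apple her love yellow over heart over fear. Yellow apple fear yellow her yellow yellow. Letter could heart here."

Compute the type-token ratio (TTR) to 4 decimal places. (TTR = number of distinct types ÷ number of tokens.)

0.5263

N = 19 tokens, V = 10 types.
TTR = V / N = 10 / 19 = 0.5263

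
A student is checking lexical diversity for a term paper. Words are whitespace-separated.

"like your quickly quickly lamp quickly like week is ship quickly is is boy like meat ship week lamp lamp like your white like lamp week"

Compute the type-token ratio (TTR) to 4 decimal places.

0.3846

N = 26 tokens, V = 10 types.
TTR = V / N = 10 / 26 = 0.3846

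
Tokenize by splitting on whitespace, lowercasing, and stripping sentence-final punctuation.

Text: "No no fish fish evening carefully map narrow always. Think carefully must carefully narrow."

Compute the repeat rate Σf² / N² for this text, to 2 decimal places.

Frequencies: carefully:3, no:2, fish:2, narrow:2, evening:1, map:1, always:1, think:1, must:1
Σf² = 26; N² = 196
Repeat rate = 26 / 196 = 0.13

0.13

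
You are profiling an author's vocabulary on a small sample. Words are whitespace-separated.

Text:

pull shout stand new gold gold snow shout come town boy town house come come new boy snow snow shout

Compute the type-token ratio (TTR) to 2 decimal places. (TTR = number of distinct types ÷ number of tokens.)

N = 20 tokens, V = 10 types.
TTR = V / N = 10 / 20 = 0.50

0.50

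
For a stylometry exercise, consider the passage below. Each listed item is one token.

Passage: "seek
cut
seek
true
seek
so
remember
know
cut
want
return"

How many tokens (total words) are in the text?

11

Tokens: seek, cut, seek, true, seek, so, remember, know, cut, want, return
N = 11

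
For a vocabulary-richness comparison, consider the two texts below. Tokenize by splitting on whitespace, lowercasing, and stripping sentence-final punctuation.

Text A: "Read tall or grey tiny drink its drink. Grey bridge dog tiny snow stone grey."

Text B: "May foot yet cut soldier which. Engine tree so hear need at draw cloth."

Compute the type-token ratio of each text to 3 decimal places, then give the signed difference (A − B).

-0.267

TTR(A) = 11/15 = 0.733
TTR(B) = 14/14 = 1.000
Difference = 0.733 − 1.000 = -0.267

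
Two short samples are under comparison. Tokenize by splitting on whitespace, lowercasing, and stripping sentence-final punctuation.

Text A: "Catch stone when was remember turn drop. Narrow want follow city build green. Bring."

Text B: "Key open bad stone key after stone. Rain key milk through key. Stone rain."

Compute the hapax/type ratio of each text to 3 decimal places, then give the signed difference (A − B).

0.375

A: hapax=14, V=14, ratio=1.000
B: hapax=5, V=8, ratio=0.625
Difference = 1.000 − 0.625 = 0.375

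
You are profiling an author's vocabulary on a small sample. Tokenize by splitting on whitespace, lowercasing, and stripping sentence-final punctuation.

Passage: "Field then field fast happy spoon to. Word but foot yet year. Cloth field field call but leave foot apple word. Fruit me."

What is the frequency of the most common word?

4

Frequencies: field:4, word:2, but:2, foot:2, then:1, fast:1, happy:1, spoon:1, to:1, yet:1, year:1, cloth:1, call:1, leave:1, apple:1, fruit:1, me:1
Most common: 'field' with frequency 4.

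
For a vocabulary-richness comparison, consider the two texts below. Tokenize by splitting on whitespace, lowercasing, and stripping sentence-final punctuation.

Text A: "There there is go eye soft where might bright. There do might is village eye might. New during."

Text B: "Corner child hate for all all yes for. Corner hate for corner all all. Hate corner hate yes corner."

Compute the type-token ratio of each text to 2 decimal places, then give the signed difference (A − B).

TTR(A) = 12/18 = 0.67
TTR(B) = 6/19 = 0.32
Difference = 0.67 − 0.32 = 0.35

0.35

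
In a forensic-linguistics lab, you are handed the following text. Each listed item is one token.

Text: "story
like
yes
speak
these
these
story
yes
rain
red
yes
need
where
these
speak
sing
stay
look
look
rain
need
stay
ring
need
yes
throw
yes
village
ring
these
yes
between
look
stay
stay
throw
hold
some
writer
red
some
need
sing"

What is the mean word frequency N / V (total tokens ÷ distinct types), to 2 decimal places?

N = 43 tokens, V = 19 types.
Mean frequency = N / V = 43 / 19 = 2.26

2.26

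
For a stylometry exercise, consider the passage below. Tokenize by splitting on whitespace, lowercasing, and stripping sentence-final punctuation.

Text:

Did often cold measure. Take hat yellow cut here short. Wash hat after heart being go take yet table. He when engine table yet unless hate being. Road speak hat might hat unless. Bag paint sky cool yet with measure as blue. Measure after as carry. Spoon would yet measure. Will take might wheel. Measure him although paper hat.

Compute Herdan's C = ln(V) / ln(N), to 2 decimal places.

N = 59, V = 40.
ln(V) = 3.688879, ln(N) = 4.077537
C = 3.688879 / 4.077537 = 0.90

0.90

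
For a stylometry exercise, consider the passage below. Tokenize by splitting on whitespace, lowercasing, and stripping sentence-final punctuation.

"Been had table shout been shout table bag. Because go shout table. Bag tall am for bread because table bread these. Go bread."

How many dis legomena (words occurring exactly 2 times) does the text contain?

4

Frequencies: table:4, shout:3, bread:3, been:2, bag:2, because:2, go:2, had:1, tall:1, am:1, for:1, these:1
Words with frequency 2: bag, because, been, go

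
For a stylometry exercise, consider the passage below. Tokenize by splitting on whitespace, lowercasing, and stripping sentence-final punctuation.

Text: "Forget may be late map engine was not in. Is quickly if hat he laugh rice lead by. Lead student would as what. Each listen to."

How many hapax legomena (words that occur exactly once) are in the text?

Frequencies: lead:2, forget:1, may:1, be:1, late:1, map:1, engine:1, was:1, not:1, in:1, is:1, quickly:1, if:1, hat:1, he:1, laugh:1, rice:1, by:1, student:1, would:1, … (5 more, each freq 1)
Hapax (freq=1): as, be, by, each, engine, forget, hat, he, if, in, is, late, laugh, listen, map, may, not, quickly, rice, student, to, was, what, would

24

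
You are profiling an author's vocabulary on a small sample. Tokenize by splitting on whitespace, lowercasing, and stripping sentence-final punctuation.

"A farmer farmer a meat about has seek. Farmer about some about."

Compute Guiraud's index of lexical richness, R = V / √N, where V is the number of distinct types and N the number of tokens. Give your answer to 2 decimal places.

N = 12, V = 7.
√N = 3.464102
R = 7 / 3.464102 = 2.02

2.02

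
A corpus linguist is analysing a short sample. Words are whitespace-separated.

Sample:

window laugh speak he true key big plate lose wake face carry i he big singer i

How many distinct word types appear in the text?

14

Distinct types: {big, carry, face, he, i, key, laugh, lose, plate, singer, speak, true, wake, window}
V = 14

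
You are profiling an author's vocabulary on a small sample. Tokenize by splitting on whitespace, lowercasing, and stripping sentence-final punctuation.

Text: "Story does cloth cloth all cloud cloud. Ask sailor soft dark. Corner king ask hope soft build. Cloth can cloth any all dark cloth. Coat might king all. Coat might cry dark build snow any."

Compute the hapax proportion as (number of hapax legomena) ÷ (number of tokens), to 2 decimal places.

0.23

Frequencies: cloth:5, all:3, dark:3, cloud:2, ask:2, soft:2, king:2, build:2, any:2, coat:2, might:2, story:1, does:1, sailor:1, corner:1, hope:1, can:1, cry:1, snow:1
Hapax count = 8; token count = 35.
Ratio = 8 / 35 = 0.23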